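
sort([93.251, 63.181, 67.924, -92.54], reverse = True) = [93.251, 67.924, 63.181, -92.54]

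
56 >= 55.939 True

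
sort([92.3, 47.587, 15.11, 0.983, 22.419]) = [0.983, 15.11, 22.419, 47.587, 92.3]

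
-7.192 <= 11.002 True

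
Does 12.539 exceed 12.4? Yes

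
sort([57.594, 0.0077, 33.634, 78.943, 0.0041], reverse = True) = [78.943, 57.594, 33.634, 0.0077, 0.0041]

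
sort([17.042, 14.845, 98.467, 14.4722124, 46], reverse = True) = [98.467, 46, 17.042, 14.845, 14.4722124]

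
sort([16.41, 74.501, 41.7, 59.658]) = [16.41, 41.7, 59.658, 74.501]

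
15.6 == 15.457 False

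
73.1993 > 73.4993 False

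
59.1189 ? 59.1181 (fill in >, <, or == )>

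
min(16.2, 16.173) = 16.173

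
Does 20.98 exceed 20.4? Yes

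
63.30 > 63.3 False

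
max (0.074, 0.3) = 0.3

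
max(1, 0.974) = 1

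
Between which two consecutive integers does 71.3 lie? 71 and 72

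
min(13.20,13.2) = 13.20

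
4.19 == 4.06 False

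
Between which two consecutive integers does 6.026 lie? 6 and 7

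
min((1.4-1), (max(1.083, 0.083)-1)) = 0.083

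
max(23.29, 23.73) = 23.73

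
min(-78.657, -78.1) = -78.657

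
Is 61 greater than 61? No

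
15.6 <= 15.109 False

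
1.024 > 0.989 True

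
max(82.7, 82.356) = 82.7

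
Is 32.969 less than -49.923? No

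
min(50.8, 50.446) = 50.446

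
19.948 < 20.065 True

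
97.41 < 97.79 True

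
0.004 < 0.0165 True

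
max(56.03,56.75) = 56.75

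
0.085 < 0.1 True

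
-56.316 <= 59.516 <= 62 True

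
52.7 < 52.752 True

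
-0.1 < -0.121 False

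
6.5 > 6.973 False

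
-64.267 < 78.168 True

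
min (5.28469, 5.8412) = 5.28469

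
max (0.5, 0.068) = 0.5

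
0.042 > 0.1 False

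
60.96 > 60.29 True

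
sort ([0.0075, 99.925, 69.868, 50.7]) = [0.0075, 50.7, 69.868, 99.925]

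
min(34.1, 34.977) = 34.1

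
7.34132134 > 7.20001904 True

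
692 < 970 True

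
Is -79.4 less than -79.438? No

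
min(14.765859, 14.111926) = 14.111926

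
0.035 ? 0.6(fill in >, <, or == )<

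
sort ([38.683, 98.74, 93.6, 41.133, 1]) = [1, 38.683, 41.133, 93.6, 98.74]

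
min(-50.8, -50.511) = -50.8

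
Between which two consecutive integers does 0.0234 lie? 0 and 1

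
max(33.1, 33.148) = 33.148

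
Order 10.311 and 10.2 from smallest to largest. 10.2, 10.311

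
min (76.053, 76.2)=76.053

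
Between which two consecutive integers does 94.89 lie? 94 and 95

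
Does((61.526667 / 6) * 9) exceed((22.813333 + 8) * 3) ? No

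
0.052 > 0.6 False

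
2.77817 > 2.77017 True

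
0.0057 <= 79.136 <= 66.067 False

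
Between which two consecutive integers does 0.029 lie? 0 and 1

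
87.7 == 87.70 True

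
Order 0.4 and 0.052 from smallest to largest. 0.052, 0.4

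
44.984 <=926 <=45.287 False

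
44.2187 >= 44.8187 False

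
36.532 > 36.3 True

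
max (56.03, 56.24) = 56.24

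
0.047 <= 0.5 True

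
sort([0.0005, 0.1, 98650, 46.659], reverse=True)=[98650, 46.659, 0.1, 0.0005]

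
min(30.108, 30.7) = 30.108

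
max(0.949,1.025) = 1.025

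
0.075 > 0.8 False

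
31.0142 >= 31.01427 False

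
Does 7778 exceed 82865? No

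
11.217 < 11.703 True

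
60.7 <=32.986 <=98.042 False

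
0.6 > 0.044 True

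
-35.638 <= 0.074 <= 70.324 True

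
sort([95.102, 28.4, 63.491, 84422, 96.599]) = [28.4, 63.491, 95.102, 96.599, 84422]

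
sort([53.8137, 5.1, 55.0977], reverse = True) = [55.0977, 53.8137, 5.1]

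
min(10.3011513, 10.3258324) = 10.3011513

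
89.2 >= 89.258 False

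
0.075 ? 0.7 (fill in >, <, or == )<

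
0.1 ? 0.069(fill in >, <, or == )>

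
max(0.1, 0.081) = 0.1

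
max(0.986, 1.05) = 1.05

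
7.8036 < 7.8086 True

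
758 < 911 True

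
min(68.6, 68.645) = 68.6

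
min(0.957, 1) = 0.957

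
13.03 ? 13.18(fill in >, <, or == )<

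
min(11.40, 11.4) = 11.40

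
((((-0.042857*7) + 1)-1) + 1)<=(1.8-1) True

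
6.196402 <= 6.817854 True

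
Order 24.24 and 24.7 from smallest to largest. 24.24, 24.7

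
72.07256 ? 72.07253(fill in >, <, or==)>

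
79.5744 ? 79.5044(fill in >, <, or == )>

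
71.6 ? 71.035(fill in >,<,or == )>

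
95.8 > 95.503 True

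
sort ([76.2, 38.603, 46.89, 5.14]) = [5.14, 38.603, 46.89, 76.2]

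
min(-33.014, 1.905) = -33.014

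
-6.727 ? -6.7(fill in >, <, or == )<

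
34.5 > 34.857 False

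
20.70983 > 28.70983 False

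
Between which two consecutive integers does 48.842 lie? 48 and 49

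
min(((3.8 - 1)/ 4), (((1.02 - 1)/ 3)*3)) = 0.02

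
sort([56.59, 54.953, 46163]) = [54.953, 56.59, 46163]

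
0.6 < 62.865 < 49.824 False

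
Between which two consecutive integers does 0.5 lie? 0 and 1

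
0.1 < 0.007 False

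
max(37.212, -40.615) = 37.212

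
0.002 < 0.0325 True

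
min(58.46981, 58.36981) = 58.36981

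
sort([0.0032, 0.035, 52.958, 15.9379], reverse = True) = [52.958, 15.9379, 0.035, 0.0032]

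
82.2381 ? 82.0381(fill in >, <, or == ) >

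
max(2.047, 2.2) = 2.2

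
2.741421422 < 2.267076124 False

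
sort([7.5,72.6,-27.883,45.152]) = [-27.883,7.5,45.152,72.6]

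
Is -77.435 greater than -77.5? Yes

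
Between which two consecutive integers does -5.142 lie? -6 and -5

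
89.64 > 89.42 True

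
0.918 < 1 True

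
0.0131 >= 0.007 True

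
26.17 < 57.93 True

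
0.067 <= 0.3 True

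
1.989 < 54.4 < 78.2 True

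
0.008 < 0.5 True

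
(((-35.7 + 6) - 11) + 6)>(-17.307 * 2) False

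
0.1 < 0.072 False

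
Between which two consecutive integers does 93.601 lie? 93 and 94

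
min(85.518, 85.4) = 85.4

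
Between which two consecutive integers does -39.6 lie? -40 and -39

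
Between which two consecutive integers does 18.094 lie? 18 and 19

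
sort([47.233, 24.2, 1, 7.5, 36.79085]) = [1, 7.5, 24.2, 36.79085, 47.233]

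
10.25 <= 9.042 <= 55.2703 False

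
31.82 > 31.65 True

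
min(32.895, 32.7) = 32.7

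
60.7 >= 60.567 True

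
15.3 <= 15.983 True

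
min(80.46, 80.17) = 80.17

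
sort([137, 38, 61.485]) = [38, 61.485, 137]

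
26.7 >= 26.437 True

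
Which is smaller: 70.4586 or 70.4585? 70.4585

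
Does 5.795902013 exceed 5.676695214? Yes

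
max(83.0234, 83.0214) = 83.0234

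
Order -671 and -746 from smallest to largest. -746, -671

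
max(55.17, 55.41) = 55.41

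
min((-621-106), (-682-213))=-895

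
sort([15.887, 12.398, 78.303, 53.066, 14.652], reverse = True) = [78.303, 53.066, 15.887, 14.652, 12.398]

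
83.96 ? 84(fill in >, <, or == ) <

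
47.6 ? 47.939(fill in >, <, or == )<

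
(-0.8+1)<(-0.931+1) False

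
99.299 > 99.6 False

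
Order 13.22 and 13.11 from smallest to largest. 13.11, 13.22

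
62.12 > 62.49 False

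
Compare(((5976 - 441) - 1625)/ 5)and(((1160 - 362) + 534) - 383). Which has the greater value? (((1160 - 362) + 534) - 383)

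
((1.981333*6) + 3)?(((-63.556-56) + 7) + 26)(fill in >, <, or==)>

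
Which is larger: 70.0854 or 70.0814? 70.0854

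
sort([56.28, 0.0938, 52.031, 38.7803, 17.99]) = [0.0938, 17.99, 38.7803, 52.031, 56.28]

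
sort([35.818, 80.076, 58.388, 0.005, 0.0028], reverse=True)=[80.076, 58.388, 35.818, 0.005, 0.0028]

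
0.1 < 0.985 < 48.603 True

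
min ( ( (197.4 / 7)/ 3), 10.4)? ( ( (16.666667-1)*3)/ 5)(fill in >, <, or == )<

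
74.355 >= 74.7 False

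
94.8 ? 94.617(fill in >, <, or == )>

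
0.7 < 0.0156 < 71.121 False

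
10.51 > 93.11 False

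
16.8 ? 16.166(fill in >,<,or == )>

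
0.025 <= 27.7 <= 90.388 True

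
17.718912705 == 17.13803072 False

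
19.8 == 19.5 False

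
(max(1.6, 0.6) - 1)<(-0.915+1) False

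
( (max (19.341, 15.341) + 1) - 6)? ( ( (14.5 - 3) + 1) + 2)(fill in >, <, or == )<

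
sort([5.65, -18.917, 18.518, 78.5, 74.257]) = [-18.917, 5.65, 18.518, 74.257, 78.5]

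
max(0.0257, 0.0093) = 0.0257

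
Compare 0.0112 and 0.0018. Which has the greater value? 0.0112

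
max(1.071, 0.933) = 1.071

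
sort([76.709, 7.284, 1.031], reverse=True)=[76.709, 7.284, 1.031]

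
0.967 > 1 False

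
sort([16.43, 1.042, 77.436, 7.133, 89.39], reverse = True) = [89.39, 77.436, 16.43, 7.133, 1.042]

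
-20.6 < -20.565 True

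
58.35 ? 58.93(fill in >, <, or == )<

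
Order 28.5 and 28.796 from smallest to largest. 28.5, 28.796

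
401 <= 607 True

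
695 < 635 False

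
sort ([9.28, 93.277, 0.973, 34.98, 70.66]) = [0.973, 9.28, 34.98, 70.66, 93.277]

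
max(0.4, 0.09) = 0.4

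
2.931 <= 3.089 True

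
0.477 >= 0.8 False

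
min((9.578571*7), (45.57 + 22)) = 67.049997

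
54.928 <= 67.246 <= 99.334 True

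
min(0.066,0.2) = 0.066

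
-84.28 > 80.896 False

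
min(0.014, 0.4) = 0.014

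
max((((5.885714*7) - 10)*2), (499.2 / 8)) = 62.4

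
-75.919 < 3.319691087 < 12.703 True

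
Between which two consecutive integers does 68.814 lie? 68 and 69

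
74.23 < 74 False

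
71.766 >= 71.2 True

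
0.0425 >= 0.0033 True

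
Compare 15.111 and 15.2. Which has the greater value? 15.2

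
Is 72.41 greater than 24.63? Yes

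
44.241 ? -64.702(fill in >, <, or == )>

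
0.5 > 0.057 True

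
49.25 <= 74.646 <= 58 False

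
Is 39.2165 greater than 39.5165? No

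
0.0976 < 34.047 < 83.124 True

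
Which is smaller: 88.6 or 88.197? 88.197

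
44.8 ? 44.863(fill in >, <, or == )<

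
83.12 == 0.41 False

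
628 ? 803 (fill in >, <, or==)<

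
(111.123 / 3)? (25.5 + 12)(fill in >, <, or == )<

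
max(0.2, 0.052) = 0.2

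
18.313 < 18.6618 True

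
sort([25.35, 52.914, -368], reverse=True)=[52.914, 25.35, -368]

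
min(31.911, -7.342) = -7.342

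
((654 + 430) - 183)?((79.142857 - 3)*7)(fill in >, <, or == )>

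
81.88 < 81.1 False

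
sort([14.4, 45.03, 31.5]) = [14.4, 31.5, 45.03]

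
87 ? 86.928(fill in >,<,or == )>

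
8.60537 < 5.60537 False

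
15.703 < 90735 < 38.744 False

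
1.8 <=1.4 False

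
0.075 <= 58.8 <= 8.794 False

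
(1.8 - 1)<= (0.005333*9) False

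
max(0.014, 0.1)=0.1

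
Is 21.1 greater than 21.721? No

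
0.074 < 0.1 True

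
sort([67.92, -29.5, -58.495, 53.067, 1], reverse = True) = [67.92, 53.067, 1, -29.5, -58.495]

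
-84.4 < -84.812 False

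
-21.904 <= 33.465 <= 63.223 True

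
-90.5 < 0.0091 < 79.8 True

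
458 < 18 False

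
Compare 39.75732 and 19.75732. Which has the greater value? 39.75732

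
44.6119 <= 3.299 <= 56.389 False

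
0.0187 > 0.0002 True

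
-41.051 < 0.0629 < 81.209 True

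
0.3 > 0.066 True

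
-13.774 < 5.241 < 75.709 True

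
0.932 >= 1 False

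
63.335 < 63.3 False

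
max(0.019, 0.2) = 0.2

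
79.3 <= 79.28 False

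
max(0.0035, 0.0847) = 0.0847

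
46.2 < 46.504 True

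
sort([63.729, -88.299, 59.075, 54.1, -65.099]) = [-88.299, -65.099, 54.1, 59.075, 63.729]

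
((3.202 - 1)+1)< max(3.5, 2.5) True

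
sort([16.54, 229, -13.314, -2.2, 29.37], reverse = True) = [229, 29.37, 16.54, -2.2, -13.314]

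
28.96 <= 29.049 True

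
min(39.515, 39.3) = 39.3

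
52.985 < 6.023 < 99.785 False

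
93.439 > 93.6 False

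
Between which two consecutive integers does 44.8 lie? 44 and 45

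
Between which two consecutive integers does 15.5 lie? 15 and 16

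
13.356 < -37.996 False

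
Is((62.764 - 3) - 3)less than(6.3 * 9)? No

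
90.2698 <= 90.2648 False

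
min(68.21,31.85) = 31.85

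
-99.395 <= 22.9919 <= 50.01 True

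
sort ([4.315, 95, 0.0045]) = [0.0045, 4.315, 95]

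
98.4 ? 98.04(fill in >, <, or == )>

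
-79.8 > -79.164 False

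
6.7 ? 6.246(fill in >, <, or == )>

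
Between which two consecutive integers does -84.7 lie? -85 and -84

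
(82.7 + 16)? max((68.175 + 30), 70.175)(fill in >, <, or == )>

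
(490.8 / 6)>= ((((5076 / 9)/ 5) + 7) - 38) True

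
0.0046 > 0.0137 False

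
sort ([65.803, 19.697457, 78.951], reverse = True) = [78.951, 65.803, 19.697457]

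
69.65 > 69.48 True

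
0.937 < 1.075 True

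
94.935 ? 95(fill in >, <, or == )<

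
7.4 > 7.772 False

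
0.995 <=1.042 True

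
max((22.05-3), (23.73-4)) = 19.73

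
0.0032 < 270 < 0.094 False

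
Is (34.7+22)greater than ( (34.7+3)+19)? No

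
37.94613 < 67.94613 True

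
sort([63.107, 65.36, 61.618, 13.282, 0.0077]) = [0.0077, 13.282, 61.618, 63.107, 65.36]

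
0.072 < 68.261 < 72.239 True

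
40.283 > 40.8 False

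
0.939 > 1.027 False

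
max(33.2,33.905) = 33.905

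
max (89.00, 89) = 89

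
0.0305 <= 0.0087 False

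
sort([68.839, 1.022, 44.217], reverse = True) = [68.839, 44.217, 1.022]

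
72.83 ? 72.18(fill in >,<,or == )>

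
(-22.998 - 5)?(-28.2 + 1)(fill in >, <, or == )<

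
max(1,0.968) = 1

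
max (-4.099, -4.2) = -4.099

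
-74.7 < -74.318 True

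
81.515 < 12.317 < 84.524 False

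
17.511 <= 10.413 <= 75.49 False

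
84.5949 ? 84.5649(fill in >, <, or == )>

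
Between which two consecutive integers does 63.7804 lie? 63 and 64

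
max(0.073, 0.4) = 0.4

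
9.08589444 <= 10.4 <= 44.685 True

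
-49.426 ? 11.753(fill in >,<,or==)<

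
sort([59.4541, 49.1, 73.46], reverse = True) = [73.46, 59.4541, 49.1]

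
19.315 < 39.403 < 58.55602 True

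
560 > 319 True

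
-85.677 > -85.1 False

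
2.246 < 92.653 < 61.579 False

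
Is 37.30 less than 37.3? No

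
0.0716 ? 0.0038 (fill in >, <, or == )>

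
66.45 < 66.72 True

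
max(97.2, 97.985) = 97.985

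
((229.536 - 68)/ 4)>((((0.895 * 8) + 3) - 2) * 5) False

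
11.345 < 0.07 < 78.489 False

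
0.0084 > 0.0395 False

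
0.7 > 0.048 True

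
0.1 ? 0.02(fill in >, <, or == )>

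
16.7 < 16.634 False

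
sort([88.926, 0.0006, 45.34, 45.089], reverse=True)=[88.926, 45.34, 45.089, 0.0006]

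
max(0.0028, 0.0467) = 0.0467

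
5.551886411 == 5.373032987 False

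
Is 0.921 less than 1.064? Yes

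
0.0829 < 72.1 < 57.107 False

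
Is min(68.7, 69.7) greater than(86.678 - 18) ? Yes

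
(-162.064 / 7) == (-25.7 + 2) False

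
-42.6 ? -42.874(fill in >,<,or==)>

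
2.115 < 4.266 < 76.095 True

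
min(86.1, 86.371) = 86.1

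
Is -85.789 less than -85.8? No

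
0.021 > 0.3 False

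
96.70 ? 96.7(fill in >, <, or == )==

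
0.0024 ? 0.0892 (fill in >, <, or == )<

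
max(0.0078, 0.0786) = 0.0786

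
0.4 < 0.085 False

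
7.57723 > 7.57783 False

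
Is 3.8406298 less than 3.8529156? Yes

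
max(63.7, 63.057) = 63.7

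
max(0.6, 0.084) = 0.6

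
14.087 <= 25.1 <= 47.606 True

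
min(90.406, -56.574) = -56.574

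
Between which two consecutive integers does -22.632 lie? -23 and -22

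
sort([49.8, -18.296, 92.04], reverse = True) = [92.04, 49.8, -18.296]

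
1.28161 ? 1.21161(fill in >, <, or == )>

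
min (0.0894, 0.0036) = 0.0036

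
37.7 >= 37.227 True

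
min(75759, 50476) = 50476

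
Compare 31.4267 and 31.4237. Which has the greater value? 31.4267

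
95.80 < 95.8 False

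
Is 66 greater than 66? No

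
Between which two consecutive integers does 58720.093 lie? 58720 and 58721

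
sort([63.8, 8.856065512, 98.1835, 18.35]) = [8.856065512, 18.35, 63.8, 98.1835]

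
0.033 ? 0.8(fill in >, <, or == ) <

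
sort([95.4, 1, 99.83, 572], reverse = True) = [572, 99.83, 95.4, 1]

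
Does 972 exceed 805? Yes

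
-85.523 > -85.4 False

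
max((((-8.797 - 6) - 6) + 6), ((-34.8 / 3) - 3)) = -14.6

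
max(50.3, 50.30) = 50.30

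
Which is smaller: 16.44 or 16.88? 16.44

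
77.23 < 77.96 True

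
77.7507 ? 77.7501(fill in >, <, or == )>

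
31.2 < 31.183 False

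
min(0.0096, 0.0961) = 0.0096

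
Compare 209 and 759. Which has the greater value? 759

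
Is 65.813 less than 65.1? No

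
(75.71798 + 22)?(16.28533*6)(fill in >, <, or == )>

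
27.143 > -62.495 True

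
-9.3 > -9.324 True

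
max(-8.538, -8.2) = -8.2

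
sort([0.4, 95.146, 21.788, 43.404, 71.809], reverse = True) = [95.146, 71.809, 43.404, 21.788, 0.4]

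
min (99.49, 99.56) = 99.49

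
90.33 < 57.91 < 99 False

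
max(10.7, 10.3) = 10.7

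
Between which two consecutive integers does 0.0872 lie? 0 and 1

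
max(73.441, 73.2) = 73.441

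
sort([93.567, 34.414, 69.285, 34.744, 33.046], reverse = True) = [93.567, 69.285, 34.744, 34.414, 33.046]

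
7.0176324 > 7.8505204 False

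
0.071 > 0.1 False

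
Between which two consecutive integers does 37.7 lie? 37 and 38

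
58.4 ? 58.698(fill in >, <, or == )<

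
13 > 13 False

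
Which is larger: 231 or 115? 231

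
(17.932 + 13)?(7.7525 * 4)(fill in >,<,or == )<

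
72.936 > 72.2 True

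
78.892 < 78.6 False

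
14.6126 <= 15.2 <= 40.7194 True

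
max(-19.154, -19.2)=-19.154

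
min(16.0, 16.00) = 16.0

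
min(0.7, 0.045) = 0.045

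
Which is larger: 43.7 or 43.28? 43.7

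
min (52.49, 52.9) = 52.49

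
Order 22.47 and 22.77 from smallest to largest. 22.47, 22.77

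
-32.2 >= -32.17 False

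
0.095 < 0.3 True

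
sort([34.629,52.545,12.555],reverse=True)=[52.545,34.629,12.555]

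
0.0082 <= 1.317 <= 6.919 True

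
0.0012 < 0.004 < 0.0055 True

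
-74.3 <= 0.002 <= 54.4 True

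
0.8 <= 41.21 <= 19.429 False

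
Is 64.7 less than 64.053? No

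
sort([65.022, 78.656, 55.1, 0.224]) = [0.224, 55.1, 65.022, 78.656]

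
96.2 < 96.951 True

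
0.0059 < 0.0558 True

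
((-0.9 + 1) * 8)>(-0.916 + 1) True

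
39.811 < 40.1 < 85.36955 True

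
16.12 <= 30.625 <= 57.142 True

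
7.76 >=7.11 True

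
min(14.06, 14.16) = 14.06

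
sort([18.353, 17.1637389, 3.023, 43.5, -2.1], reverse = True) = [43.5, 18.353, 17.1637389, 3.023, -2.1]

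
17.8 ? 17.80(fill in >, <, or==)==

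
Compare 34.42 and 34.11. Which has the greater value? 34.42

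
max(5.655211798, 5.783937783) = 5.783937783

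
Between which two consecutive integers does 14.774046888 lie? 14 and 15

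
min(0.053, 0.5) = 0.053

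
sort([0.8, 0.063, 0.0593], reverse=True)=[0.8, 0.063, 0.0593]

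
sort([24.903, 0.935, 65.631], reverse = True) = [65.631, 24.903, 0.935]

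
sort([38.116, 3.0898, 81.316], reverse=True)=[81.316, 38.116, 3.0898]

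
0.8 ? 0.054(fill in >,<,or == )>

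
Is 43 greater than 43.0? No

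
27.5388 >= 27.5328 True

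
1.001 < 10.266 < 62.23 True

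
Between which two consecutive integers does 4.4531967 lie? 4 and 5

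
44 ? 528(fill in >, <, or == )<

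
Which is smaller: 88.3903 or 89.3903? 88.3903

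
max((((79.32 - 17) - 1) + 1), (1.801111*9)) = 62.32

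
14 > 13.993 True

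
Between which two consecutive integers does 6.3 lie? 6 and 7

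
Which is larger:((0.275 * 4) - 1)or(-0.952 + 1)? ((0.275 * 4) - 1)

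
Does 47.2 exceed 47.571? No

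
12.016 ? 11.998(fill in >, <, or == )>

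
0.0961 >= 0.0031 True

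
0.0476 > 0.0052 True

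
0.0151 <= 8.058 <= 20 True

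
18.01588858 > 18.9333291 False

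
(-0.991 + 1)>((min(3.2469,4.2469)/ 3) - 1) False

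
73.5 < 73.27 False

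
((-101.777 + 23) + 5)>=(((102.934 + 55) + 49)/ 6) False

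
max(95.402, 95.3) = 95.402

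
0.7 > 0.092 True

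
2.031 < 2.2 True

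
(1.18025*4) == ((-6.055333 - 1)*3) False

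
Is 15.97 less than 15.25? No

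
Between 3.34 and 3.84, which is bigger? 3.84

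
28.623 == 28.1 False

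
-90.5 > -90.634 True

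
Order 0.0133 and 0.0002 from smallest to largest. 0.0002, 0.0133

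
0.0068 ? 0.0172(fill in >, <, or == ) <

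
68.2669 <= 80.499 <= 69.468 False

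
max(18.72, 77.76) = 77.76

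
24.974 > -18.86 True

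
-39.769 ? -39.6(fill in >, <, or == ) <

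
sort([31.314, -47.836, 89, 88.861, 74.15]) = [-47.836, 31.314, 74.15, 88.861, 89]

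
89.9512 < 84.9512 False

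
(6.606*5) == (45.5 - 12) False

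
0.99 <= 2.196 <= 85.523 True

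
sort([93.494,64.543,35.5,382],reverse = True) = [382,93.494,64.543,35.5]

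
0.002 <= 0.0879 True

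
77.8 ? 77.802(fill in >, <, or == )<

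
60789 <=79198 True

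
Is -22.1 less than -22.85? No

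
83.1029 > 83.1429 False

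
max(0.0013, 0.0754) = 0.0754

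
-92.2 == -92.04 False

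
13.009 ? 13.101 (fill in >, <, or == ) <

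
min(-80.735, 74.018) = -80.735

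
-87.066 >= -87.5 True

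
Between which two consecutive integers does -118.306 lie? -119 and -118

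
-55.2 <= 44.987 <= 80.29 True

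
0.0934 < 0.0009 False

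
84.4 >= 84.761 False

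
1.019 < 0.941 False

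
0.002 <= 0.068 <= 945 True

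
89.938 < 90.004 True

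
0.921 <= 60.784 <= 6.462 False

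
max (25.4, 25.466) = 25.466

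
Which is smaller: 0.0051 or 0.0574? 0.0051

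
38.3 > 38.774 False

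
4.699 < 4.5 False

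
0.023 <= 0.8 True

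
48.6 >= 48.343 True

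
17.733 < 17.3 False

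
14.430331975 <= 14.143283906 False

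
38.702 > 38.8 False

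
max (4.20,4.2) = 4.2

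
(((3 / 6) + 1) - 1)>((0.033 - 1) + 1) True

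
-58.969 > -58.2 False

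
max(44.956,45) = 45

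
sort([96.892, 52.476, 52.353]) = [52.353, 52.476, 96.892]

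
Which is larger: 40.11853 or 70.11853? 70.11853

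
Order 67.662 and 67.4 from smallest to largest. 67.4, 67.662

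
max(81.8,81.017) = 81.8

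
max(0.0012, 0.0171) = 0.0171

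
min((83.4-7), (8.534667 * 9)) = 76.4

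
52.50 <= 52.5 True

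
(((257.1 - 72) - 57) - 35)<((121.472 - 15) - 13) True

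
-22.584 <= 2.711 True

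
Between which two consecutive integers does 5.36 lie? 5 and 6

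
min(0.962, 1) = 0.962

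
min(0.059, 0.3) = 0.059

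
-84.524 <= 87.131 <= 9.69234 False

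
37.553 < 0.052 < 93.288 False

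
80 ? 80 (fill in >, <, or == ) ==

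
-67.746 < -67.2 True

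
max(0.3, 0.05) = 0.3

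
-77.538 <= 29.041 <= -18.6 False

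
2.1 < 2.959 True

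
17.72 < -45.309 False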